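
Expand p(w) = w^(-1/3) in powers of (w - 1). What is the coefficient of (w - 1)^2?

2/9

Use the known series and substitute for the argument.
p(1) = 1
p′(1) = -1/3
p′′(1) = 4/9
So c_2 = p′′(1)/2! = 2/9.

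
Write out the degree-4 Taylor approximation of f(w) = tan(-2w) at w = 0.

-8*w^3/3 - 2*w

f(0) = 0
f′(0) = -2
f′′(0) = 0
f′′′(0) = -16
f^(4)(0) = 0
Dividing each by k! gives the coefficients c_0, ..., c_4.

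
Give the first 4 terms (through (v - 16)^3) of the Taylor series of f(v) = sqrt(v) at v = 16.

(v - 16)^3/16384 - (v - 16)^2/512 + (v - 16)/8 + 4

f(16) = 4
f′(16) = 1/8
f′′(16) = -1/256
f′′′(16) = 3/8192
Then c_k = f^(k)(16)/k! gives each Taylor coefficient.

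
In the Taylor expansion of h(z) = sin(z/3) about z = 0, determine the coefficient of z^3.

h(0) = 0
h′(0) = 1/3
h′′(0) = 0
h′′′(0) = -1/27
The Taylor polynomial is Σ h^(k)(0)/k! · z^k.

-1/162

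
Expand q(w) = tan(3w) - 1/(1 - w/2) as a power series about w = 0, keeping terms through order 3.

71*w^3/8 - w^2/4 + 5*w/2 - 1

Add the two expansions coefficient-wise.
[w^0] = -1;  [w^1] = 5/2;  [w^2] = -1/4;  [w^3] = 71/8.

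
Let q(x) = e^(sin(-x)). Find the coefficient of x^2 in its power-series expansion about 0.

1/2

Plug the Maclaurin series of the inner function into that of the outer and collect terms.
q(0) = 1
q′(0) = -1
q′′(0) = 1
Dividing each by k! gives the coefficients c_0, ..., c_2.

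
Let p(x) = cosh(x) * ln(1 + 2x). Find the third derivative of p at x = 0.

22

Expand each factor separately, then convolve coefficients.
The coefficient of x^3 in the expansion is 11/3, so p′′′(0) = 3! * (11/3) = 22.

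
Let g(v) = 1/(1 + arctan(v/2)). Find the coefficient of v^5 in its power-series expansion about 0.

-1/160

Substitute the inner expansion into the outer series and collect powers.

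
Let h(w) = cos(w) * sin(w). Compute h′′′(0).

Expand each factor separately, then convolve coefficients.
The coefficient of w^3 in the expansion is -2/3, so h′′′(0) = 3! * (-2/3) = -4.

-4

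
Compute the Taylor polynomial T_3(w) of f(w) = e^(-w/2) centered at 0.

f(0) = 1
f′(0) = -1/2
f′′(0) = 1/4
f′′′(0) = -1/8
Dividing each by k! gives the coefficients c_0, ..., c_3.

-w^3/48 + w^2/8 - w/2 + 1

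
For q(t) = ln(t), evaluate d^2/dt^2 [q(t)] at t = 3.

-1/9

From the series, [(t - 3)^2] q = -1/18; multiply by 2! = 2 to get -1/9.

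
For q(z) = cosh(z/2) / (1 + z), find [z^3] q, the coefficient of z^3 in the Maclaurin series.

Expand each factor separately, then convolve coefficients.
[z^0] = 1;  [z^1] = -1;  [z^2] = 9/8;  [z^3] = -9/8.

-9/8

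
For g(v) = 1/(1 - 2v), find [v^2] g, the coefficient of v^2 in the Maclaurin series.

4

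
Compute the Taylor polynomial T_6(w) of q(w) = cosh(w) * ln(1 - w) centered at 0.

-5*w^6/16 - 49*w^5/120 - w^4/2 - 5*w^3/6 - w^2/2 - w

Expand each factor separately, then convolve coefficients.
q(0) = 0
q′(0) = -1
q′′(0) = -1
q′′′(0) = -5
q^(4)(0) = -12
q^(5)(0) = -49
q^(6)(0) = -225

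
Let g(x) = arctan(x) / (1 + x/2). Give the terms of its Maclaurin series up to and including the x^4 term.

Multiply the two series term by term and collect like powers.

x^4/24 - x^3/12 - x^2/2 + x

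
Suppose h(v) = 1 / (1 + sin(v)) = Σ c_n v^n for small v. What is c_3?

Write 1/(1+u) = 1 - u + u^2 - u^3 + ... and substitute the series for u.
h(0) = 1
h′(0) = -1
h′′(0) = 2
h′′′(0) = -5
So c_3 = h′′′(0)/3! = -5/6.

-5/6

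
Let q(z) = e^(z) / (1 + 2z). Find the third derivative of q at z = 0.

-29

Take the Cauchy product of the two expansions.
The coefficient of z^3 in the expansion is -29/6, so q′′′(0) = 3! * (-29/6) = -29.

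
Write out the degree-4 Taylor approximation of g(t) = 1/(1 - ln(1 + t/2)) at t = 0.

Plug the Maclaurin series of the inner function into that of the outer and collect terms.
g(0) = 1
g′(0) = 1/2
g′′(0) = 1/4
g′′′(0) = 1/4
g^(4)(0) = 1/4
Then c_k = g^(k)(0)/k! gives each Taylor coefficient.

t^4/96 + t^3/24 + t^2/8 + t/2 + 1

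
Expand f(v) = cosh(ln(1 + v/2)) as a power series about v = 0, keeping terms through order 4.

v^4/32 - v^3/16 + v^2/8 + 1

Compose series: expand the inner function first, then feed it into the outer expansion.
f(0) = 1
f′(0) = 0
f′′(0) = 1/4
f′′′(0) = -3/8
f^(4)(0) = 3/4
Then c_k = f^(k)(0)/k! gives each Taylor coefficient.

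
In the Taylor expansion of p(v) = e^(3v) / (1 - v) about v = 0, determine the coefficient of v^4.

Expand each factor separately, then convolve coefficients.
p(0) = 1
p′(0) = 4
p′′(0) = 17
p′′′(0) = 78
p^(4)(0) = 393
Then c_k = p^(k)(0)/k! gives each Taylor coefficient.

131/8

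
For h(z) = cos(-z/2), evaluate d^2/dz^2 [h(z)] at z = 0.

The coefficient of z^2 in the expansion is -1/8, so h′′(0) = 2! * (-1/8) = -1/4.

-1/4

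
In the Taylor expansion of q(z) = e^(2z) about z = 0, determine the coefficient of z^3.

q(0) = 1
q′(0) = 2
q′′(0) = 4
q′′′(0) = 8
Dividing each by k! gives the coefficients c_0, ..., c_3.

4/3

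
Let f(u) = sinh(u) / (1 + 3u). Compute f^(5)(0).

Take the Cauchy product of the two expansions.
The coefficient of u^5 in the expansion is 9901/120, so f^(5)(0) = 5! * (9901/120) = 9901.

9901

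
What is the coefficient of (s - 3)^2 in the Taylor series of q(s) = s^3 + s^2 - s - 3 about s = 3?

10

q(3) = 30
q′(3) = 32
q′′(3) = 20
So c_2 = q′′(3)/2! = 10.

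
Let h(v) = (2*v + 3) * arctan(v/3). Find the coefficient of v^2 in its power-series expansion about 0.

2/3

Multiply each power in the prefactor through the base expansion.
h(0) = 0
h′(0) = 1
h′′(0) = 4/3
So c_2 = h′′(0)/2! = 2/3.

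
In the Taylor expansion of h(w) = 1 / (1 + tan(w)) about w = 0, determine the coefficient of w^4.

Expand as Σ (-1)^k u^k with u equal to the inner function's series.
h(0) = 1
h′(0) = -1
h′′(0) = 2
h′′′(0) = -8
h^(4)(0) = 40
So c_4 = h^(4)(0)/4! = 5/3.

5/3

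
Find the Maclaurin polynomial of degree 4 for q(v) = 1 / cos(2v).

10*v^4/3 + 2*v^2 + 1

Invert the denominator's series and multiply.
q(0) = 1
q′(0) = 0
q′′(0) = 4
q′′′(0) = 0
q^(4)(0) = 80
The Taylor polynomial is Σ q^(k)(0)/k! · v^k.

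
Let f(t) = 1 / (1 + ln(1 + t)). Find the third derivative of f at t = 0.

-14

Write 1/(1+u) = 1 - u + u^2 - u^3 + ... and substitute the series for u.
The coefficient of t^3 in the expansion is -7/3, so f′′′(0) = 3! * (-7/3) = -14.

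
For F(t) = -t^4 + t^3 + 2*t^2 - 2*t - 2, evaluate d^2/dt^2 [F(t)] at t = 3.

The coefficient of (t - 3)^2 in the expansion is -43, so F′′(3) = 2! * (-43) = -86.

-86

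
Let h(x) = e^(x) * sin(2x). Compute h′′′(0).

-2

Take the Cauchy product of the two expansions.
From the series, [x^3] h = -1/3; multiply by 3! = 6 to get -2.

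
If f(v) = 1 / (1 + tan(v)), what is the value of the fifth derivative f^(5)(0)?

-256

Write 1/(1+u) = 1 - u + u^2 - u^3 + ... and substitute the series for u.
The coefficient of v^5 in the expansion is -32/15, so f^(5)(0) = 5! * (-32/15) = -256.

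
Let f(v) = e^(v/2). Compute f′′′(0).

Compute the successive derivatives at the expansion point and divide by k!.
The coefficient of v^3 in the expansion is 1/48, so f′′′(0) = 3! * (1/48) = 1/8.

1/8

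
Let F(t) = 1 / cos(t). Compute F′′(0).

1

Invert the denominator's series and multiply.
The coefficient of t^2 in the expansion is 1/2, so F′′(0) = 2! * (1/2) = 1.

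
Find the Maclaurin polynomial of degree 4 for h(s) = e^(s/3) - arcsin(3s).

s^4/1944 - 364*s^3/81 + s^2/18 - 8*s/3 + 1

Add the two expansions coefficient-wise.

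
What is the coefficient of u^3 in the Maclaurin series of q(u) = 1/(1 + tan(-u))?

4/3

Substitute the inner expansion into the outer series and collect powers.
q(0) = 1
q′(0) = 1
q′′(0) = 2
q′′′(0) = 8
Dividing each by k! gives the coefficients c_0, ..., c_3.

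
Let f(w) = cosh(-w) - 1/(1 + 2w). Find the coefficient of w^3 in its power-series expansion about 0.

Add the two expansions coefficient-wise.
[w^0] = 0;  [w^1] = 2;  [w^2] = -7/2;  [w^3] = 8.

8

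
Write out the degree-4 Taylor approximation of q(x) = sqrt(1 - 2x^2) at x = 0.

Differentiate repeatedly and evaluate at the center.

-x^4/2 - x^2 + 1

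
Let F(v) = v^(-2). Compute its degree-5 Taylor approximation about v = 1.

[(v - 1)^0] = 1;  [(v - 1)^1] = -2;  [(v - 1)^2] = 3;  [(v - 1)^3] = -4;  [(v - 1)^4] = 5;  [(v - 1)^5] = -6.

-6*(v - 1)^5 + 5*(v - 1)^4 - 4*(v - 1)^3 + 3*(v - 1)^2 - 2*(v - 1) + 1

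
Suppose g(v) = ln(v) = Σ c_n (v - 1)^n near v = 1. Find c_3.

1/3

Compute the successive derivatives at the expansion point and divide by k!.
So c_3 = g′′′(1)/3! = 1/3.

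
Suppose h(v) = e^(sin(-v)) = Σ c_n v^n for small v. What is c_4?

-1/8

Plug the Maclaurin series of the inner function into that of the outer and collect terms.
h(0) = 1
h′(0) = -1
h′′(0) = 1
h′′′(0) = 0
h^(4)(0) = -3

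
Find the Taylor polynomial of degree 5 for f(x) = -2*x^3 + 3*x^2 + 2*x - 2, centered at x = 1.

-2*(x - 1)^3 - 3*(x - 1)^2 + 2*(x - 1) + 1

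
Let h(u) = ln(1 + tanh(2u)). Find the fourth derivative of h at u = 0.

Plug the Maclaurin series of the inner function into that of the outer and collect terms.
From the series, [u^4] h = 4/3; multiply by 4! = 24 to get 32.

32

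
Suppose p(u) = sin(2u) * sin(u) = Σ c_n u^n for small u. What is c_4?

-5/3

Write out both Maclaurin series and multiply, keeping only the needed powers.
p(0) = 0
p′(0) = 0
p′′(0) = 4
p′′′(0) = 0
p^(4)(0) = -40
Dividing each by k! gives the coefficients c_0, ..., c_4.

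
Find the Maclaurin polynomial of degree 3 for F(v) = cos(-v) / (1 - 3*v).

51*v^3/2 + 17*v^2/2 + 3*v + 1

Expand 1/(denominator) as a geometric series and multiply by the numerator's series.
[v^0] = 1;  [v^1] = 3;  [v^2] = 17/2;  [v^3] = 51/2.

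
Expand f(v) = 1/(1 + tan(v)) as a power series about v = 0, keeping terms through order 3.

Plug the Maclaurin series of the inner function into that of the outer and collect terms.
[v^0] = 1;  [v^1] = -1;  [v^2] = 1;  [v^3] = -4/3.

-4*v^3/3 + v^2 - v + 1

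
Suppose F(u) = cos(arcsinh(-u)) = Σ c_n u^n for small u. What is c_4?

5/24

Substitute the inner expansion into the outer series and collect powers.
[u^0] = 1;  [u^1] = 0;  [u^2] = -1/2;  [u^3] = 0;  [u^4] = 5/24.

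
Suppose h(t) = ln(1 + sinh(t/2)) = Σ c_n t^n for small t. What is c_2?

Let u equal the inner series; expand the outer function in u and truncate.
h(0) = 0
h′(0) = 1/2
h′′(0) = -1/4

-1/8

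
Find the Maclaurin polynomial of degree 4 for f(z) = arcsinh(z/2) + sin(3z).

-217*z^3/48 + 7*z/2

Combine the two series term by term.
f(0) = 0
f′(0) = 7/2
f′′(0) = 0
f′′′(0) = -217/8
f^(4)(0) = 0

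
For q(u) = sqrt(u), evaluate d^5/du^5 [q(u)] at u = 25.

21/12500000

The coefficient of (u - 25)^5 in the expansion is 7/500000000, so q^(5)(25) = 5! * (7/500000000) = 21/12500000.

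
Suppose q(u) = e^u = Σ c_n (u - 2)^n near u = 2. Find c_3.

[(u - 2)^0] = e^(2);  [(u - 2)^1] = e^(2);  [(u - 2)^2] = e^(2)/2;  [(u - 2)^3] = e^(2)/6.
So c_3 = q′′′(2)/3! = e^(2)/6.

e^(2)/6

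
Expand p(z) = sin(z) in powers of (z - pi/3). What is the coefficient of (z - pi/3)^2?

-sqrt(3)/4

p(pi/3) = sqrt(3)/2
p′(pi/3) = 1/2
p′′(pi/3) = -sqrt(3)/2
So c_2 = p′′(pi/3)/2! = -sqrt(3)/4.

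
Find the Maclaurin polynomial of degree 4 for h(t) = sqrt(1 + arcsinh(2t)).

t^4/24 - t^3/6 - t^2/2 + t + 1

Let u equal the inner series; expand the outer function in u and truncate.
h(0) = 1
h′(0) = 1
h′′(0) = -1
h′′′(0) = -1
h^(4)(0) = 1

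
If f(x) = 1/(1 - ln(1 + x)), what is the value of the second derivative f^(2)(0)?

1

Plug the Maclaurin series of the inner function into that of the outer and collect terms.
The coefficient of x^2 in the expansion is 1/2, so f′′(0) = 2! * (1/2) = 1.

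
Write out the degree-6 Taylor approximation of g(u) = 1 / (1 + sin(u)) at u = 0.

17*u^6/45 - 61*u^5/120 + 2*u^4/3 - 5*u^3/6 + u^2 - u + 1

Use the geometric series for the reciprocal, then substitute.
g(0) = 1
g′(0) = -1
g′′(0) = 2
g′′′(0) = -5
g^(4)(0) = 16
g^(5)(0) = -61
g^(6)(0) = 272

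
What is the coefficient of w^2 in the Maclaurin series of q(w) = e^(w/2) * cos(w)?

-3/8

Write out both Maclaurin series and multiply, keeping only the needed powers.
[w^0] = 1;  [w^1] = 1/2;  [w^2] = -3/8.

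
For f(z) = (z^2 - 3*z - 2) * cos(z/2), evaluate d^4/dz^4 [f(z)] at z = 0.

-25/8

Distribute the polynomial across the series and collect like powers.
The coefficient of z^4 in the expansion is -25/192, so f^(4)(0) = 4! * (-25/192) = -25/8.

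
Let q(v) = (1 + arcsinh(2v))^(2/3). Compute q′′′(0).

Let u equal the inner series; expand the outer function in u and truncate.
The coefficient of v^3 in the expansion is -40/81, so q′′′(0) = 3! * (-40/81) = -80/27.

-80/27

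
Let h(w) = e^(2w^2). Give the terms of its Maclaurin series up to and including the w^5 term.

2*w^4 + 2*w^2 + 1

Compute the successive derivatives at the expansion point and divide by k!.
h(0) = 1
h′(0) = 0
h′′(0) = 4
h′′′(0) = 0
h^(4)(0) = 48
h^(5)(0) = 0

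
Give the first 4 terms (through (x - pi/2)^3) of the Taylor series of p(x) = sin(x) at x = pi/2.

1 - (x - pi/2)^2/2

[(x - pi/2)^0] = 1;  [(x - pi/2)^1] = 0;  [(x - pi/2)^2] = -1/2;  [(x - pi/2)^3] = 0.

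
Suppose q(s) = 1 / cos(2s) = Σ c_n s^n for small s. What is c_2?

Invert the denominator's series and multiply.
q(0) = 1
q′(0) = 0
q′′(0) = 4
Dividing each by k! gives the coefficients c_0, ..., c_2.

2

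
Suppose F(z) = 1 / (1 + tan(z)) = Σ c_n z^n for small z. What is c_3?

Expand as Σ (-1)^k u^k with u equal to the inner function's series.
[z^0] = 1;  [z^1] = -1;  [z^2] = 1;  [z^3] = -4/3.

-4/3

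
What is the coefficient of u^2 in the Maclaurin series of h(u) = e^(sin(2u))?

Plug the Maclaurin series of the inner function into that of the outer and collect terms.

2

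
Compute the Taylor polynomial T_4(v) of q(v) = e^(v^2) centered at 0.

q(0) = 1
q′(0) = 0
q′′(0) = 2
q′′′(0) = 0
q^(4)(0) = 12
The Taylor polynomial is Σ q^(k)(0)/k! · v^k.

v^4/2 + v^2 + 1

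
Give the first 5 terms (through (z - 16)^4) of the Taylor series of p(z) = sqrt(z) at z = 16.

-5*(z - 16)^4/2097152 + (z - 16)^3/16384 - (z - 16)^2/512 + (z - 16)/8 + 4

p(16) = 4
p′(16) = 1/8
p′′(16) = -1/256
p′′′(16) = 3/8192
p^(4)(16) = -15/262144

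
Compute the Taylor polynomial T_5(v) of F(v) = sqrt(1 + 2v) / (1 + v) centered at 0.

Multiply the two series term by term and collect like powers.
[v^0] = 1;  [v^1] = 0;  [v^2] = -1/2;  [v^3] = 1;  [v^4] = -13/8;  [v^5] = 5/2.

5*v^5/2 - 13*v^4/8 + v^3 - v^2/2 + 1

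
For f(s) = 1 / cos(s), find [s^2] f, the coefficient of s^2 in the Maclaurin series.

1/2

Divide the numerator series by the denominator series (power-series long division).
f(0) = 1
f′(0) = 0
f′′(0) = 1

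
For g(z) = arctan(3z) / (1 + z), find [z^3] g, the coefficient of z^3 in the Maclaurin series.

-6

Expand each factor separately, then convolve coefficients.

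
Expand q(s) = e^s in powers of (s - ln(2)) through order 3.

(s - ln(2))^3/3 + (s - ln(2))^2 + 2*(s - ln(2)) + 2

Use the known series and substitute for the argument.
[(s - ln(2))^0] = 2;  [(s - ln(2))^1] = 2;  [(s - ln(2))^2] = 1;  [(s - ln(2))^3] = 1/3.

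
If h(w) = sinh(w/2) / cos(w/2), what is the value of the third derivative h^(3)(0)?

1/2

Invert the denominator's series and multiply.
The coefficient of w^3 in the expansion is 1/12, so h′′′(0) = 3! * (1/12) = 1/2.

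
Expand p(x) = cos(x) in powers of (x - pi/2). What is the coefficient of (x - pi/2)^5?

-1/120

Differentiate repeatedly and evaluate at the center.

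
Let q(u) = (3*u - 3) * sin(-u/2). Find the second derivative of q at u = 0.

Distribute the polynomial across the series and collect like powers.
The coefficient of u^2 in the expansion is -3/2, so q′′(0) = 2! * (-3/2) = -3.

-3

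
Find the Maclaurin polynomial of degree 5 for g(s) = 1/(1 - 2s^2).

4*s^4 + 2*s^2 + 1

g(0) = 1
g′(0) = 0
g′′(0) = 4
g′′′(0) = 0
g^(4)(0) = 96
g^(5)(0) = 0
Then c_k = g^(k)(0)/k! gives each Taylor coefficient.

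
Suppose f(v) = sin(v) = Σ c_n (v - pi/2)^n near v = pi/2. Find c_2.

-1/2

f(pi/2) = 1
f′(pi/2) = 0
f′′(pi/2) = -1
Then c_k = f^(k)(pi/2)/k! gives each Taylor coefficient.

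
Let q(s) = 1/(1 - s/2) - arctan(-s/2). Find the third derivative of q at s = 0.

1/2

Expand each term separately and add.
The coefficient of s^3 in the expansion is 1/12, so q′′′(0) = 3! * (1/12) = 1/2.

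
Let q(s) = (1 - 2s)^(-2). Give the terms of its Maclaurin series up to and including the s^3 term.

Compute the successive derivatives at the expansion point and divide by k!.
q(0) = 1
q′(0) = 4
q′′(0) = 24
q′′′(0) = 192
Then c_k = q^(k)(0)/k! gives each Taylor coefficient.

32*s^3 + 12*s^2 + 4*s + 1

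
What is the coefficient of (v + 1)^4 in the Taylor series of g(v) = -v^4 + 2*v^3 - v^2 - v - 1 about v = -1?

[(v + 1)^0] = -4;  [(v + 1)^1] = 11;  [(v + 1)^2] = -13;  [(v + 1)^3] = 6;  [(v + 1)^4] = -1.
So c_4 = g^(4)(-1)/4! = -1.

-1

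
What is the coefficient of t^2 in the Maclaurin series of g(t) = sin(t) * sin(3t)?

3

Expand each factor separately, then convolve coefficients.
[t^0] = 0;  [t^1] = 0;  [t^2] = 3.
So c_2 = g′′(0)/2! = 3.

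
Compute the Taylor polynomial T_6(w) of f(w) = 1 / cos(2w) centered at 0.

244*w^6/45 + 10*w^4/3 + 2*w^2 + 1

Divide the numerator series by the denominator series (power-series long division).
f(0) = 1
f′(0) = 0
f′′(0) = 4
f′′′(0) = 0
f^(4)(0) = 80
f^(5)(0) = 0
f^(6)(0) = 3904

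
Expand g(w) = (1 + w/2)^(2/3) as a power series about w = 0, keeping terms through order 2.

g(0) = 1
g′(0) = 1/3
g′′(0) = -1/18

-w^2/36 + w/3 + 1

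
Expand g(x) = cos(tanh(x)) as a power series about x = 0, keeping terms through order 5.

3*x^4/8 - x^2/2 + 1

Compose series: expand the inner function first, then feed it into the outer expansion.
g(0) = 1
g′(0) = 0
g′′(0) = -1
g′′′(0) = 0
g^(4)(0) = 9
g^(5)(0) = 0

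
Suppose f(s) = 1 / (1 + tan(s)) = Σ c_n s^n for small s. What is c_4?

Use the geometric series for the reciprocal, then substitute.
[s^0] = 1;  [s^1] = -1;  [s^2] = 1;  [s^3] = -4/3;  [s^4] = 5/3.
So c_4 = f^(4)(0)/4! = 5/3.

5/3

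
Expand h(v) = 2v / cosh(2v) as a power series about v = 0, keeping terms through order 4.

-4*v^3 + 2*v

Write the quotient as an unknown series and match coefficients against numerator = denominator · series.
h(0) = 0
h′(0) = 2
h′′(0) = 0
h′′′(0) = -24
h^(4)(0) = 0
Then c_k = h^(k)(0)/k! gives each Taylor coefficient.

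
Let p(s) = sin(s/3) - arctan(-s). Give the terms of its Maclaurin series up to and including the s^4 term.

Expand each term separately and add.
p(0) = 0
p′(0) = 4/3
p′′(0) = 0
p′′′(0) = -55/27
p^(4)(0) = 0
Dividing each by k! gives the coefficients c_0, ..., c_4.

-55*s^3/162 + 4*s/3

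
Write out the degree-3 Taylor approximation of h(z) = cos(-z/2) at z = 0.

1 - z^2/8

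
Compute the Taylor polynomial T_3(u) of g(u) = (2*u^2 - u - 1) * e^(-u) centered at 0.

-7*u^3/3 + 5*u^2/2 - 1

Shift and add copies of the series according to the polynomial's terms.
[u^0] = -1;  [u^1] = 0;  [u^2] = 5/2;  [u^3] = -7/3.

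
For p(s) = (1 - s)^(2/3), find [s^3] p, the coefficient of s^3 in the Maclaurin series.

[s^0] = 1;  [s^1] = -2/3;  [s^2] = -1/9;  [s^3] = -4/81.
So c_3 = p′′′(0)/3! = -4/81.

-4/81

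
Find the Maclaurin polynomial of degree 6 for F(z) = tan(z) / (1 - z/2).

Write out both Maclaurin series and multiply, keeping only the needed powers.
F(0) = 0
F′(0) = 1
F′′(0) = 1
F′′′(0) = 7/2
F^(4)(0) = 7
F^(5)(0) = 67/2
F^(6)(0) = 201/2
Dividing each by k! gives the coefficients c_0, ..., c_6.

67*z^6/480 + 67*z^5/240 + 7*z^4/24 + 7*z^3/12 + z^2/2 + z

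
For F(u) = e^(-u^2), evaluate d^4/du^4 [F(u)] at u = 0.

Compute the successive derivatives at the expansion point and divide by k!.
From the series, [u^4] F = 1/2; multiply by 4! = 24 to get 12.

12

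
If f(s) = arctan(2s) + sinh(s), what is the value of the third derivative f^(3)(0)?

-15

Combine the two series term by term.
The coefficient of s^3 in the expansion is -5/2, so f′′′(0) = 3! * (-5/2) = -15.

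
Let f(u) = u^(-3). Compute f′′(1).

12

Use the known series and substitute for the argument.
From the series, [(u - 1)^2] f = 6; multiply by 2! = 2 to get 12.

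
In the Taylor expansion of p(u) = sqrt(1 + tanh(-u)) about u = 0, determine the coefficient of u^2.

-1/8

Substitute the inner expansion into the outer series and collect powers.
p(0) = 1
p′(0) = -1/2
p′′(0) = -1/4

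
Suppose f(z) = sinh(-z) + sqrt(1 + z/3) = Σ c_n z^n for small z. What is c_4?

Expand each term separately and add.
f(0) = 1
f′(0) = -5/6
f′′(0) = -1/36
f′′′(0) = -71/72
f^(4)(0) = -5/432
So c_4 = f^(4)(0)/4! = -5/10368.

-5/10368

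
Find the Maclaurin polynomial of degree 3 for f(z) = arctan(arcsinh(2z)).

Plug the Maclaurin series of the inner function into that of the outer and collect terms.
f(0) = 0
f′(0) = 2
f′′(0) = 0
f′′′(0) = -24

-4*z^3 + 2*z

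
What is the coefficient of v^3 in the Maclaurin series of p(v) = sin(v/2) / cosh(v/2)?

-1/12

Write the quotient as an unknown series and match coefficients against numerator = denominator · series.
p(0) = 0
p′(0) = 1/2
p′′(0) = 0
p′′′(0) = -1/2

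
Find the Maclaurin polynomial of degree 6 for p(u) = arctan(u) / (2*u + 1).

-446*u^6/15 + 223*u^5/15 - 22*u^4/3 + 11*u^3/3 - 2*u^2 + u

Use 1/(1 - r) = Σ r^k on the denominator, then take the Cauchy product.
p(0) = 0
p′(0) = 1
p′′(0) = -4
p′′′(0) = 22
p^(4)(0) = -176
p^(5)(0) = 1784
p^(6)(0) = -21408
Then c_k = p^(k)(0)/k! gives each Taylor coefficient.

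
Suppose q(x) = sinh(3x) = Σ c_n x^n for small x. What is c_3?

9/2

q(0) = 0
q′(0) = 3
q′′(0) = 0
q′′′(0) = 27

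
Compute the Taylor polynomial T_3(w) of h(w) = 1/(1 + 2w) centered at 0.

-8*w^3 + 4*w^2 - 2*w + 1

h(0) = 1
h′(0) = -2
h′′(0) = 8
h′′′(0) = -48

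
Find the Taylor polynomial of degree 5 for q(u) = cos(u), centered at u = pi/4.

-sqrt(2)*(u - pi/4)^5/240 + sqrt(2)*(u - pi/4)^4/48 + sqrt(2)*(u - pi/4)^3/12 - sqrt(2)*(u - pi/4)^2/4 - sqrt(2)*(u - pi/4)/2 + sqrt(2)/2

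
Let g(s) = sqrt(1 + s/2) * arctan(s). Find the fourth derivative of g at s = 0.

-29/16

Multiply the two series term by term and collect like powers.
The coefficient of s^4 in the expansion is -29/384, so g^(4)(0) = 4! * (-29/384) = -29/16.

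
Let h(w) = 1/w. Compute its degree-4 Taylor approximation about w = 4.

(w - 4)^4/1024 - (w - 4)^3/256 + (w - 4)^2/64 - (w - 4)/16 + 1/4

[(w - 4)^0] = 1/4;  [(w - 4)^1] = -1/16;  [(w - 4)^2] = 1/64;  [(w - 4)^3] = -1/256;  [(w - 4)^4] = 1/1024.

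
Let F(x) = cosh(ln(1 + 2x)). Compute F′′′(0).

-24

Compose series: expand the inner function first, then feed it into the outer expansion.
From the series, [x^3] F = -4; multiply by 3! = 6 to get -24.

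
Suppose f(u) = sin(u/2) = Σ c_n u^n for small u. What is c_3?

-1/48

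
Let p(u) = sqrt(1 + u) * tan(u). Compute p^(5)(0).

Write out both Maclaurin series and multiply, keeping only the needed powers.
The coefficient of u^5 in the expansion is 101/1920, so p^(5)(0) = 5! * (101/1920) = 101/16.

101/16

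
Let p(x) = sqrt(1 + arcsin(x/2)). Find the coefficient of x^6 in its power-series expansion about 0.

-3169/2949120

Substitute the inner expansion into the outer series and collect powers.
p(0) = 1
p′(0) = 1/4
p′′(0) = -1/16
p′′′(0) = 7/64
p^(4)(0) = -31/256
p^(5)(0) = 369/1024
p^(6)(0) = -7*2^(419/781)*3^(714/781)*5^(651/781)*7^(199/781)/225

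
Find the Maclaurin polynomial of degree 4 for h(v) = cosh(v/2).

v^4/384 + v^2/8 + 1

[v^0] = 1;  [v^1] = 0;  [v^2] = 1/8;  [v^3] = 0;  [v^4] = 1/384.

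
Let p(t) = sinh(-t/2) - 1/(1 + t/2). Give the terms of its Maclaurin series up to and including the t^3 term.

5*t^3/48 - t^2/4 - 1

Combine the two series term by term.
p(0) = -1
p′(0) = 0
p′′(0) = -1/2
p′′′(0) = 5/8
Then c_k = p^(k)(0)/k! gives each Taylor coefficient.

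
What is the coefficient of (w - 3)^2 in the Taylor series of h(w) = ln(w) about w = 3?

-1/18

Apply the Taylor formula c_k = f^(k)(a)/k!.
So c_2 = h′′(3)/2! = -1/18.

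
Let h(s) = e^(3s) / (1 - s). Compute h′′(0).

17

Take the Cauchy product of the two expansions.
The coefficient of s^2 in the expansion is 17/2, so h′′(0) = 2! * (17/2) = 17.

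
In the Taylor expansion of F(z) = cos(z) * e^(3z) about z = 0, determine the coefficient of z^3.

3

Write out both Maclaurin series and multiply, keeping only the needed powers.
[z^0] = 1;  [z^1] = 3;  [z^2] = 4;  [z^3] = 3.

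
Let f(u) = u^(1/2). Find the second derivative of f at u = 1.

-1/4

The coefficient of (u - 1)^2 in the expansion is -1/8, so f′′(1) = 2! * (-1/8) = -1/4.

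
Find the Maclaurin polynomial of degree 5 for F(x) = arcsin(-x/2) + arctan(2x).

8189*x^5/1280 - 43*x^3/16 + 3*x/2

Expand each term separately and add.
[x^0] = 0;  [x^1] = 3/2;  [x^2] = 0;  [x^3] = -43/16;  [x^4] = 0;  [x^5] = 8189/1280.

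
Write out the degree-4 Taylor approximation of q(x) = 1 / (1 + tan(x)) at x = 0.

Write 1/(1+u) = 1 - u + u^2 - u^3 + ... and substitute the series for u.
q(0) = 1
q′(0) = -1
q′′(0) = 2
q′′′(0) = -8
q^(4)(0) = 40
Dividing each by k! gives the coefficients c_0, ..., c_4.

5*x^4/3 - 4*x^3/3 + x^2 - x + 1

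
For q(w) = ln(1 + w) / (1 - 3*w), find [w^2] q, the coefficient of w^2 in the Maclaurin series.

5/2

Use 1/(1 - r) = Σ r^k on the denominator, then take the Cauchy product.
q(0) = 0
q′(0) = 1
q′′(0) = 5
Dividing each by k! gives the coefficients c_0, ..., c_2.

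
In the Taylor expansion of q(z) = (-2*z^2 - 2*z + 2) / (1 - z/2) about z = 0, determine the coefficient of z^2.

-5/2

Shift and add copies of the series according to the polynomial's terms.
[z^0] = 2;  [z^1] = -1;  [z^2] = -5/2.
So c_2 = q′′(0)/2! = -5/2.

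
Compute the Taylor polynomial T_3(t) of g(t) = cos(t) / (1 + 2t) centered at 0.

Take the Cauchy product of the two expansions.
[t^0] = 1;  [t^1] = -2;  [t^2] = 7/2;  [t^3] = -7.

-7*t^3 + 7*t^2/2 - 2*t + 1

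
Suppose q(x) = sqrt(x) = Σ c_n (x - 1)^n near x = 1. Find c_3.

Apply the Taylor formula c_k = f^(k)(a)/k!.
q(1) = 1
q′(1) = 1/2
q′′(1) = -1/4
q′′′(1) = 3/8

1/16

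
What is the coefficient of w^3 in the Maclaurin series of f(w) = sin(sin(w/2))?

-1/24

Substitute the inner expansion into the outer series and collect powers.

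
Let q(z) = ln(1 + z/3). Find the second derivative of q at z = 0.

-1/9

Apply the Taylor formula c_k = f^(k)(a)/k!.
The coefficient of z^2 in the expansion is -1/18, so q′′(0) = 2! * (-1/18) = -1/9.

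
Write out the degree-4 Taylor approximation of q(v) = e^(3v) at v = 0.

27*v^4/8 + 9*v^3/2 + 9*v^2/2 + 3*v + 1

[v^0] = 1;  [v^1] = 3;  [v^2] = 9/2;  [v^3] = 9/2;  [v^4] = 27/8.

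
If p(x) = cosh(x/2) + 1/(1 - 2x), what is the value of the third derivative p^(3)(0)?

48

Add the two expansions coefficient-wise.
The coefficient of x^3 in the expansion is 8, so p′′′(0) = 3! * (8) = 48.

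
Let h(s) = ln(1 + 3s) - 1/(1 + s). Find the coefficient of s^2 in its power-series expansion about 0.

-11/2

Combine the two series term by term.
h(0) = -1
h′(0) = 4
h′′(0) = -11
So c_2 = h′′(0)/2! = -11/2.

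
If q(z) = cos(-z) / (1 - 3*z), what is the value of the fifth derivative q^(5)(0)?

27555

Expand 1/(denominator) as a geometric series and multiply by the numerator's series.
The coefficient of z^5 in the expansion is 1837/8, so q^(5)(0) = 5! * (1837/8) = 27555.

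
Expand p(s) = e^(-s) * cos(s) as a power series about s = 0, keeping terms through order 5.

Expand each factor separately, then convolve coefficients.
p(0) = 1
p′(0) = -1
p′′(0) = 0
p′′′(0) = 2
p^(4)(0) = -4
p^(5)(0) = 4

s^5/30 - s^4/6 + s^3/3 - s + 1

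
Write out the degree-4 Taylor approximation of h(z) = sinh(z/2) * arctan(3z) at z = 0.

-71*z^4/16 + 3*z^2/2

Expand each factor separately, then convolve coefficients.
[z^0] = 0;  [z^1] = 0;  [z^2] = 3/2;  [z^3] = 0;  [z^4] = -71/16.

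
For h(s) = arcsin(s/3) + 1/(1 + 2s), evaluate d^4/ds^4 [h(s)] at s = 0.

384

Add the two expansions coefficient-wise.
The coefficient of s^4 in the expansion is 16, so h^(4)(0) = 4! * (16) = 384.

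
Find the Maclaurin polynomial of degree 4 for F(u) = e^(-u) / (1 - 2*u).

Expand 1/(denominator) as a geometric series and multiply by the numerator's series.
[u^0] = 1;  [u^1] = 1;  [u^2] = 5/2;  [u^3] = 29/6;  [u^4] = 233/24.

233*u^4/24 + 29*u^3/6 + 5*u^2/2 + u + 1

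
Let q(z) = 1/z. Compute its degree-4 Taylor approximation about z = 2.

q(2) = 1/2
q′(2) = -1/4
q′′(2) = 1/4
q′′′(2) = -3/8
q^(4)(2) = 3/4

(z - 2)^4/32 - (z - 2)^3/16 + (z - 2)^2/8 - (z - 2)/4 + 1/2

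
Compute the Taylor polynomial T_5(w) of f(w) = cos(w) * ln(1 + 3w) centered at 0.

Take the Cauchy product of the two expansions.

1769*w^5/40 - 18*w^4 + 15*w^3/2 - 9*w^2/2 + 3*w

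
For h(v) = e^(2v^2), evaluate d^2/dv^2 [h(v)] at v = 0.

The coefficient of v^2 in the expansion is 2, so h′′(0) = 2! * (2) = 4.

4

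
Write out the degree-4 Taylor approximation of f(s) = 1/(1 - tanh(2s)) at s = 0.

Compose series: expand the inner function first, then feed it into the outer expansion.
[s^0] = 1;  [s^1] = 2;  [s^2] = 4;  [s^3] = 16/3;  [s^4] = 16/3.

16*s^4/3 + 16*s^3/3 + 4*s^2 + 2*s + 1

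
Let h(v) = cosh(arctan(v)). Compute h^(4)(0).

-7

Substitute the inner expansion into the outer series and collect powers.
From the series, [v^4] h = -7/24; multiply by 4! = 24 to get -7.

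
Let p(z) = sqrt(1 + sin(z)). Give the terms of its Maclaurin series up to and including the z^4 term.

Substitute the inner expansion into the outer series and collect powers.

z^4/384 - z^3/48 - z^2/8 + z/2 + 1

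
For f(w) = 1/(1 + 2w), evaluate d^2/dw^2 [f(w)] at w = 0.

Use the known series and substitute for the argument.
From the series, [w^2] f = 4; multiply by 2! = 2 to get 8.

8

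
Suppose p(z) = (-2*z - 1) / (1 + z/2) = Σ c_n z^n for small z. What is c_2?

3/4

Multiply each power in the prefactor through the base expansion.
p(0) = -1
p′(0) = -3/2
p′′(0) = 3/2
So c_2 = p′′(0)/2! = 3/4.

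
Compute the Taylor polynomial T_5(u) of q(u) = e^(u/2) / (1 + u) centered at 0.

Expand each factor separately, then convolve coefficients.
[u^0] = 1;  [u^1] = -1/2;  [u^2] = 5/8;  [u^3] = -29/48;  [u^4] = 233/384;  [u^5] = -2329/3840.

-2329*u^5/3840 + 233*u^4/384 - 29*u^3/48 + 5*u^2/8 - u/2 + 1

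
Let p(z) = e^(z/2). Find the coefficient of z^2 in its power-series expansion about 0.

1/8

p(0) = 1
p′(0) = 1/2
p′′(0) = 1/4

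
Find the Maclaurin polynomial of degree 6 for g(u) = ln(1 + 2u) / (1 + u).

-416*u^6/15 + 256*u^5/15 - 32*u^4/3 + 20*u^3/3 - 4*u^2 + 2*u

Take the Cauchy product of the two expansions.
g(0) = 0
g′(0) = 2
g′′(0) = -8
g′′′(0) = 40
g^(4)(0) = -256
g^(5)(0) = 2048
g^(6)(0) = -19968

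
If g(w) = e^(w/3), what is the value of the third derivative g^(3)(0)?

From the series, [w^3] g = 1/162; multiply by 3! = 6 to get 1/27.

1/27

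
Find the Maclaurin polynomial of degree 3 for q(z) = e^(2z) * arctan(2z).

4*z^3/3 + 4*z^2 + 2*z

Expand each factor separately, then convolve coefficients.
[z^0] = 0;  [z^1] = 2;  [z^2] = 4;  [z^3] = 4/3.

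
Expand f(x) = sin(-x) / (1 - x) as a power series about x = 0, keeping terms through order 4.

-5*x^4/6 - 5*x^3/6 - x^2 - x

Expand each factor separately, then convolve coefficients.
[x^0] = 0;  [x^1] = -1;  [x^2] = -1;  [x^3] = -5/6;  [x^4] = -5/6.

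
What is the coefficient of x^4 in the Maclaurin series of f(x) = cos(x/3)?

1/1944

Apply the Taylor formula c_k = f^(k)(a)/k!.
[x^0] = 1;  [x^1] = 0;  [x^2] = -1/18;  [x^3] = 0;  [x^4] = 1/1944.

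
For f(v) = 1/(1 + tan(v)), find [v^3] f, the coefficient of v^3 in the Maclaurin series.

-4/3

Substitute the inner expansion into the outer series and collect powers.
[v^0] = 1;  [v^1] = -1;  [v^2] = 1;  [v^3] = -4/3.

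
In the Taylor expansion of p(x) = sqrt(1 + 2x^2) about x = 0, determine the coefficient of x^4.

-1/2

p(0) = 1
p′(0) = 0
p′′(0) = 2
p′′′(0) = 0
p^(4)(0) = -12
So c_4 = p^(4)(0)/4! = -1/2.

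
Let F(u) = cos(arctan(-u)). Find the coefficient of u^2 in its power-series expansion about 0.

Substitute the inner expansion into the outer series and collect powers.

-1/2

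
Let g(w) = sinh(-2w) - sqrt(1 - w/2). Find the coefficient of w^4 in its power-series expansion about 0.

5/2048

Expand each term separately and add.
g(0) = -1
g′(0) = -7/4
g′′(0) = 1/16
g′′′(0) = -509/64
g^(4)(0) = 15/256
So c_4 = g^(4)(0)/4! = 5/2048.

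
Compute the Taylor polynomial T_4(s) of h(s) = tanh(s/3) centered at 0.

h(0) = 0
h′(0) = 1/3
h′′(0) = 0
h′′′(0) = -2/27
h^(4)(0) = 0
Dividing each by k! gives the coefficients c_0, ..., c_4.

-s^3/81 + s/3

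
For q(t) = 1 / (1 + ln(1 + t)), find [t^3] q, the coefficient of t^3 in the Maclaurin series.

Expand as Σ (-1)^k u^k with u equal to the inner function's series.
[t^0] = 1;  [t^1] = -1;  [t^2] = 3/2;  [t^3] = -7/3.

-7/3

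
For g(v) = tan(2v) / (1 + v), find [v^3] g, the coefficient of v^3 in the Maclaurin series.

Take the Cauchy product of the two expansions.
[v^0] = 0;  [v^1] = 2;  [v^2] = -2;  [v^3] = 14/3.

14/3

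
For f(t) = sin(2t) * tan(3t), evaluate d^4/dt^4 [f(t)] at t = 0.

336

Expand each factor separately, then convolve coefficients.
From the series, [t^4] f = 14; multiply by 4! = 24 to get 336.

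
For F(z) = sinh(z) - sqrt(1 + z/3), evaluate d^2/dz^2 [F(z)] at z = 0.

Expand each term separately and add.
The coefficient of z^2 in the expansion is 1/72, so F′′(0) = 2! * (1/72) = 1/36.

1/36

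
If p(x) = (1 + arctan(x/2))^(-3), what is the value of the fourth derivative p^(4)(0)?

33/2

Let u equal the inner series; expand the outer function in u and truncate.
The coefficient of x^4 in the expansion is 11/16, so p^(4)(0) = 4! * (11/16) = 33/2.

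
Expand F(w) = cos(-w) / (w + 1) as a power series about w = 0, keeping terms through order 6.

Multiply the numerator's expansion by the denominator's geometric series.
F(0) = 1
F′(0) = -1
F′′(0) = 1
F′′′(0) = -3
F^(4)(0) = 13
F^(5)(0) = -65
F^(6)(0) = 389
The Taylor polynomial is Σ F^(k)(0)/k! · w^k.

389*w^6/720 - 13*w^5/24 + 13*w^4/24 - w^3/2 + w^2/2 - w + 1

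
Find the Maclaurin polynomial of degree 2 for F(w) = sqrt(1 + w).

-w^2/8 + w/2 + 1

F(0) = 1
F′(0) = 1/2
F′′(0) = -1/4
Dividing each by k! gives the coefficients c_0, ..., c_2.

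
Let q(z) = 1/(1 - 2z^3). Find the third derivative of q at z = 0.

The coefficient of z^3 in the expansion is 2, so q′′′(0) = 3! * (2) = 12.

12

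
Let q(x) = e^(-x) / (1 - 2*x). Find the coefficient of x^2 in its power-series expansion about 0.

5/2

Use 1/(1 - r) = Σ r^k on the denominator, then take the Cauchy product.
So c_2 = q′′(0)/2! = 5/2.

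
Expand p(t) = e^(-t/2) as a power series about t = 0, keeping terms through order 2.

t^2/8 - t/2 + 1

[t^0] = 1;  [t^1] = -1/2;  [t^2] = 1/8.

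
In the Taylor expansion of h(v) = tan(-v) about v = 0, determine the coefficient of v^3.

-1/3

c_3 = h′′′(0)/3! = -1/3.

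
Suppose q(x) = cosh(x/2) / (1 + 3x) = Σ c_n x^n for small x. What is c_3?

-219/8

Multiply the two series term by term and collect like powers.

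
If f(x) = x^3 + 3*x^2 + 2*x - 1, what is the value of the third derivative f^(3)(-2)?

6

Compute the successive derivatives at the expansion point and divide by k!.
The coefficient of (x + 2)^3 in the expansion is 1, so f′′′(-2) = 3! * (1) = 6.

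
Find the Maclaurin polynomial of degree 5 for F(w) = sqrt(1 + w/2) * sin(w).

Write out both Maclaurin series and multiply, keeping only the needed powers.
F(0) = 0
F′(0) = 1
F′′(0) = 1/2
F′′′(0) = -19/16
F^(4)(0) = -13/16
F^(5)(0) = 341/256
Then c_k = F^(k)(0)/k! gives each Taylor coefficient.

341*w^5/30720 - 13*w^4/384 - 19*w^3/96 + w^2/4 + w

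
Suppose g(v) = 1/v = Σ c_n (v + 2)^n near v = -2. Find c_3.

g(-2) = -1/2
g′(-2) = -1/4
g′′(-2) = -1/4
g′′′(-2) = -3/8

-1/16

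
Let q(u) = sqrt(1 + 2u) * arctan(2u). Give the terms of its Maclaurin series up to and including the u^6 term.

409*u^6/60 + 389*u^5/60 - 5*u^4/3 - 11*u^3/3 + 2*u^2 + 2*u

Expand each factor separately, then convolve coefficients.
[u^0] = 0;  [u^1] = 2;  [u^2] = 2;  [u^3] = -11/3;  [u^4] = -5/3;  [u^5] = 389/60;  [u^6] = 409/60.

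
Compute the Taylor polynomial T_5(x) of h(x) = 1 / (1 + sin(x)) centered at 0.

-61*x^5/120 + 2*x^4/3 - 5*x^3/6 + x^2 - x + 1

Write 1/(1+u) = 1 - u + u^2 - u^3 + ... and substitute the series for u.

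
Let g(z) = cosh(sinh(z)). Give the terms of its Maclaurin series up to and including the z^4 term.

5*z^4/24 + z^2/2 + 1

Compose series: expand the inner function first, then feed it into the outer expansion.
[z^0] = 1;  [z^1] = 0;  [z^2] = 1/2;  [z^3] = 0;  [z^4] = 5/24.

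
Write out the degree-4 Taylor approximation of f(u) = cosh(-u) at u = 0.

[u^0] = 1;  [u^1] = 0;  [u^2] = 1/2;  [u^3] = 0;  [u^4] = 1/24.

u^4/24 + u^2/2 + 1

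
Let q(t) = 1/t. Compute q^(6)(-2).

-45/8

The coefficient of (t + 2)^6 in the expansion is -1/128, so q^(6)(-2) = 6! * (-1/128) = -45/8.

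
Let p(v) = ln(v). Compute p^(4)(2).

-3/8

Compute the successive derivatives at the expansion point and divide by k!.
From the series, [(v - 2)^4] p = -1/64; multiply by 4! = 24 to get -3/8.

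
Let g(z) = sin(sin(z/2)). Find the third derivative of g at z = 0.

Plug the Maclaurin series of the inner function into that of the outer and collect terms.
From the series, [z^3] g = -1/24; multiply by 3! = 6 to get -1/4.

-1/4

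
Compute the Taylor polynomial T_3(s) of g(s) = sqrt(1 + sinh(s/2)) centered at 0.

7*s^3/384 - s^2/32 + s/4 + 1

Substitute the inner expansion into the outer series and collect powers.
g(0) = 1
g′(0) = 1/4
g′′(0) = -1/16
g′′′(0) = 7/64
The Taylor polynomial is Σ g^(k)(0)/k! · s^k.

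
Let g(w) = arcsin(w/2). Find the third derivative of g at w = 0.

Compute the successive derivatives at the expansion point and divide by k!.
From the series, [w^3] g = 1/48; multiply by 3! = 6 to get 1/8.

1/8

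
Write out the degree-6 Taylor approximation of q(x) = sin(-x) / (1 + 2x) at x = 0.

1841*x^6/60 - 1841*x^5/120 + 23*x^4/3 - 23*x^3/6 + 2*x^2 - x

Expand each factor separately, then convolve coefficients.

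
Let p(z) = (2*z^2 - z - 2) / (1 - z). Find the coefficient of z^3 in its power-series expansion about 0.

Multiply each power in the prefactor through the base expansion.

-1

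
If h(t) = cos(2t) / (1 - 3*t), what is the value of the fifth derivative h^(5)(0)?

22920

Expand 1/(denominator) as a geometric series and multiply by the numerator's series.
From the series, [t^5] h = 191; multiply by 5! = 120 to get 22920.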